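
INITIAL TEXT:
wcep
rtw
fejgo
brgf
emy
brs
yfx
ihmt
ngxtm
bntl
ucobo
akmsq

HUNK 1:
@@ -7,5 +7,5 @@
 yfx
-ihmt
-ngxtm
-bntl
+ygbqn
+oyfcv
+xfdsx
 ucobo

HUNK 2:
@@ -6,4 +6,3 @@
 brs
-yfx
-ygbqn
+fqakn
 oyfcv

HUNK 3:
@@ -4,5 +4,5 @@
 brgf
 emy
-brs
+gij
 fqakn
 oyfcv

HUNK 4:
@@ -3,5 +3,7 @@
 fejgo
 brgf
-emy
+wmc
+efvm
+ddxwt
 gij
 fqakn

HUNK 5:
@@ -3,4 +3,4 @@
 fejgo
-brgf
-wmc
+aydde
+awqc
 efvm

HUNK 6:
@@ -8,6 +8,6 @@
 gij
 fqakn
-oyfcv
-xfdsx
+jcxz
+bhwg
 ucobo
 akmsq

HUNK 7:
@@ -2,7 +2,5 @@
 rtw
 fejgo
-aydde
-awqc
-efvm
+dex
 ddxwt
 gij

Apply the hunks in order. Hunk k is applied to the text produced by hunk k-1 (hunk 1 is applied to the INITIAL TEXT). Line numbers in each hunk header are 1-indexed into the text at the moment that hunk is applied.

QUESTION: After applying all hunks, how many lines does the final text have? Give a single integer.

Hunk 1: at line 7 remove [ihmt,ngxtm,bntl] add [ygbqn,oyfcv,xfdsx] -> 12 lines: wcep rtw fejgo brgf emy brs yfx ygbqn oyfcv xfdsx ucobo akmsq
Hunk 2: at line 6 remove [yfx,ygbqn] add [fqakn] -> 11 lines: wcep rtw fejgo brgf emy brs fqakn oyfcv xfdsx ucobo akmsq
Hunk 3: at line 4 remove [brs] add [gij] -> 11 lines: wcep rtw fejgo brgf emy gij fqakn oyfcv xfdsx ucobo akmsq
Hunk 4: at line 3 remove [emy] add [wmc,efvm,ddxwt] -> 13 lines: wcep rtw fejgo brgf wmc efvm ddxwt gij fqakn oyfcv xfdsx ucobo akmsq
Hunk 5: at line 3 remove [brgf,wmc] add [aydde,awqc] -> 13 lines: wcep rtw fejgo aydde awqc efvm ddxwt gij fqakn oyfcv xfdsx ucobo akmsq
Hunk 6: at line 8 remove [oyfcv,xfdsx] add [jcxz,bhwg] -> 13 lines: wcep rtw fejgo aydde awqc efvm ddxwt gij fqakn jcxz bhwg ucobo akmsq
Hunk 7: at line 2 remove [aydde,awqc,efvm] add [dex] -> 11 lines: wcep rtw fejgo dex ddxwt gij fqakn jcxz bhwg ucobo akmsq
Final line count: 11

Answer: 11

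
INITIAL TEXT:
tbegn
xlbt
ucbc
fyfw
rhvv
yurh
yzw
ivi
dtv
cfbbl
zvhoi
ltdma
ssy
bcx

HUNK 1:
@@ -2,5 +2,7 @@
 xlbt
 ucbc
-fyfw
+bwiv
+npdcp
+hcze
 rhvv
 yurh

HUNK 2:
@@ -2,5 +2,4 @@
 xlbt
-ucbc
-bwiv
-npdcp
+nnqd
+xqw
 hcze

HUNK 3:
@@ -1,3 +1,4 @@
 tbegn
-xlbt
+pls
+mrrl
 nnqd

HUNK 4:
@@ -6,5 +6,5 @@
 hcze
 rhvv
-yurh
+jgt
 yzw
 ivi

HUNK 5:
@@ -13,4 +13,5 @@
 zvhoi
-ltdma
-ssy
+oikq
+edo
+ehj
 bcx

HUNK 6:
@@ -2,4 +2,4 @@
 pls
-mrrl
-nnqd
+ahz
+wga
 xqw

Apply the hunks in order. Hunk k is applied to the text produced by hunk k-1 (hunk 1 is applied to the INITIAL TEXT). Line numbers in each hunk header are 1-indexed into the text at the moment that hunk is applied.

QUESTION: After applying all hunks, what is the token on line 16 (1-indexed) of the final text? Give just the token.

Answer: ehj

Derivation:
Hunk 1: at line 2 remove [fyfw] add [bwiv,npdcp,hcze] -> 16 lines: tbegn xlbt ucbc bwiv npdcp hcze rhvv yurh yzw ivi dtv cfbbl zvhoi ltdma ssy bcx
Hunk 2: at line 2 remove [ucbc,bwiv,npdcp] add [nnqd,xqw] -> 15 lines: tbegn xlbt nnqd xqw hcze rhvv yurh yzw ivi dtv cfbbl zvhoi ltdma ssy bcx
Hunk 3: at line 1 remove [xlbt] add [pls,mrrl] -> 16 lines: tbegn pls mrrl nnqd xqw hcze rhvv yurh yzw ivi dtv cfbbl zvhoi ltdma ssy bcx
Hunk 4: at line 6 remove [yurh] add [jgt] -> 16 lines: tbegn pls mrrl nnqd xqw hcze rhvv jgt yzw ivi dtv cfbbl zvhoi ltdma ssy bcx
Hunk 5: at line 13 remove [ltdma,ssy] add [oikq,edo,ehj] -> 17 lines: tbegn pls mrrl nnqd xqw hcze rhvv jgt yzw ivi dtv cfbbl zvhoi oikq edo ehj bcx
Hunk 6: at line 2 remove [mrrl,nnqd] add [ahz,wga] -> 17 lines: tbegn pls ahz wga xqw hcze rhvv jgt yzw ivi dtv cfbbl zvhoi oikq edo ehj bcx
Final line 16: ehj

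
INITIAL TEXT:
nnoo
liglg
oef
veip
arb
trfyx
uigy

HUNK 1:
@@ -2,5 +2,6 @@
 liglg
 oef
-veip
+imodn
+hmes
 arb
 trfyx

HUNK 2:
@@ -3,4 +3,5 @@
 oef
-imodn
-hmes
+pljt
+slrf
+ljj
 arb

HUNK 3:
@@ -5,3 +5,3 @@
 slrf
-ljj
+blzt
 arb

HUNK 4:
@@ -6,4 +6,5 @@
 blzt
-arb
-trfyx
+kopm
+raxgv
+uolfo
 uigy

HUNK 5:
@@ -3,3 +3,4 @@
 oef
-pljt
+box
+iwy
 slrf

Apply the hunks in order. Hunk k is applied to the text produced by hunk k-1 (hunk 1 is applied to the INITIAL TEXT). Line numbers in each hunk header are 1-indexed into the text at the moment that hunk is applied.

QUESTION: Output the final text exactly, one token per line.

Hunk 1: at line 2 remove [veip] add [imodn,hmes] -> 8 lines: nnoo liglg oef imodn hmes arb trfyx uigy
Hunk 2: at line 3 remove [imodn,hmes] add [pljt,slrf,ljj] -> 9 lines: nnoo liglg oef pljt slrf ljj arb trfyx uigy
Hunk 3: at line 5 remove [ljj] add [blzt] -> 9 lines: nnoo liglg oef pljt slrf blzt arb trfyx uigy
Hunk 4: at line 6 remove [arb,trfyx] add [kopm,raxgv,uolfo] -> 10 lines: nnoo liglg oef pljt slrf blzt kopm raxgv uolfo uigy
Hunk 5: at line 3 remove [pljt] add [box,iwy] -> 11 lines: nnoo liglg oef box iwy slrf blzt kopm raxgv uolfo uigy

Answer: nnoo
liglg
oef
box
iwy
slrf
blzt
kopm
raxgv
uolfo
uigy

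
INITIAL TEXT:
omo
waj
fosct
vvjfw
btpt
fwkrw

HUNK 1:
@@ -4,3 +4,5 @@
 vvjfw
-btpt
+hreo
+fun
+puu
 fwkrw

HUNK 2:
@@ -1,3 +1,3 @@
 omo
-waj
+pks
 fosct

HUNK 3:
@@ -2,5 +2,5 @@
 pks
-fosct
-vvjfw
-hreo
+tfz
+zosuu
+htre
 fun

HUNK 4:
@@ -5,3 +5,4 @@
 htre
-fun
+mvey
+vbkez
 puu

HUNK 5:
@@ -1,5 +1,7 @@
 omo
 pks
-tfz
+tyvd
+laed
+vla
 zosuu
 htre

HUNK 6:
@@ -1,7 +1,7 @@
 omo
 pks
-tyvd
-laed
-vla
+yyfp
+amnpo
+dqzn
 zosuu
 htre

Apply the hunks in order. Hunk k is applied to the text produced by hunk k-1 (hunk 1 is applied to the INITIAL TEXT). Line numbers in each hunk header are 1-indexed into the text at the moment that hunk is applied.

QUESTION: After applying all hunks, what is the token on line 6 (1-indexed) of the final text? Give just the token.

Answer: zosuu

Derivation:
Hunk 1: at line 4 remove [btpt] add [hreo,fun,puu] -> 8 lines: omo waj fosct vvjfw hreo fun puu fwkrw
Hunk 2: at line 1 remove [waj] add [pks] -> 8 lines: omo pks fosct vvjfw hreo fun puu fwkrw
Hunk 3: at line 2 remove [fosct,vvjfw,hreo] add [tfz,zosuu,htre] -> 8 lines: omo pks tfz zosuu htre fun puu fwkrw
Hunk 4: at line 5 remove [fun] add [mvey,vbkez] -> 9 lines: omo pks tfz zosuu htre mvey vbkez puu fwkrw
Hunk 5: at line 1 remove [tfz] add [tyvd,laed,vla] -> 11 lines: omo pks tyvd laed vla zosuu htre mvey vbkez puu fwkrw
Hunk 6: at line 1 remove [tyvd,laed,vla] add [yyfp,amnpo,dqzn] -> 11 lines: omo pks yyfp amnpo dqzn zosuu htre mvey vbkez puu fwkrw
Final line 6: zosuu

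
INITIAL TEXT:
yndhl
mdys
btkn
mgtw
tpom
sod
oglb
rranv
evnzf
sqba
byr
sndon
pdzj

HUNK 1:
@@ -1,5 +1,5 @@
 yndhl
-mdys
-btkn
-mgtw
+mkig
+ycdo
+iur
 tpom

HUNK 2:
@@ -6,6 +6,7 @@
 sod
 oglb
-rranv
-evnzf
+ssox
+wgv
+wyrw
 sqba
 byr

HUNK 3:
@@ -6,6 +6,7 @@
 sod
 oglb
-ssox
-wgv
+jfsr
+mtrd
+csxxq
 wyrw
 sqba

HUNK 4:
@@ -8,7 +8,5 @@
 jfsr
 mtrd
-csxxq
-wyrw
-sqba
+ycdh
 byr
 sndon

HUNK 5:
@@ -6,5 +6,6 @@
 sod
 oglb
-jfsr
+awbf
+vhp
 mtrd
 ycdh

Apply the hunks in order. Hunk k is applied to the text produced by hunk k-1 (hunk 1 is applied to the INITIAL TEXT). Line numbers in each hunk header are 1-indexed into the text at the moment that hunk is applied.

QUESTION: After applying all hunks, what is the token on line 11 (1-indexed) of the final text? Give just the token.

Answer: ycdh

Derivation:
Hunk 1: at line 1 remove [mdys,btkn,mgtw] add [mkig,ycdo,iur] -> 13 lines: yndhl mkig ycdo iur tpom sod oglb rranv evnzf sqba byr sndon pdzj
Hunk 2: at line 6 remove [rranv,evnzf] add [ssox,wgv,wyrw] -> 14 lines: yndhl mkig ycdo iur tpom sod oglb ssox wgv wyrw sqba byr sndon pdzj
Hunk 3: at line 6 remove [ssox,wgv] add [jfsr,mtrd,csxxq] -> 15 lines: yndhl mkig ycdo iur tpom sod oglb jfsr mtrd csxxq wyrw sqba byr sndon pdzj
Hunk 4: at line 8 remove [csxxq,wyrw,sqba] add [ycdh] -> 13 lines: yndhl mkig ycdo iur tpom sod oglb jfsr mtrd ycdh byr sndon pdzj
Hunk 5: at line 6 remove [jfsr] add [awbf,vhp] -> 14 lines: yndhl mkig ycdo iur tpom sod oglb awbf vhp mtrd ycdh byr sndon pdzj
Final line 11: ycdh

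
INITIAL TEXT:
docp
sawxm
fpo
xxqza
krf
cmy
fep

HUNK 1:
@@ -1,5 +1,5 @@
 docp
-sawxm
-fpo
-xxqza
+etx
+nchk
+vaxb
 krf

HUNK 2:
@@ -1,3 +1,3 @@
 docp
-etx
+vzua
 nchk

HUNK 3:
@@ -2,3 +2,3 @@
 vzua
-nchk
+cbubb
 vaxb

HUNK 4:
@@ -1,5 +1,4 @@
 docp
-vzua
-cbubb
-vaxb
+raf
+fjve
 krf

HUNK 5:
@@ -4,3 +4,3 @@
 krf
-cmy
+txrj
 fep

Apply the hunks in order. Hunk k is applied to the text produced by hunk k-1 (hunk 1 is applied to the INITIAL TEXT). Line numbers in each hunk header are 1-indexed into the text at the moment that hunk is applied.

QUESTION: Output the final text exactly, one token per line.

Hunk 1: at line 1 remove [sawxm,fpo,xxqza] add [etx,nchk,vaxb] -> 7 lines: docp etx nchk vaxb krf cmy fep
Hunk 2: at line 1 remove [etx] add [vzua] -> 7 lines: docp vzua nchk vaxb krf cmy fep
Hunk 3: at line 2 remove [nchk] add [cbubb] -> 7 lines: docp vzua cbubb vaxb krf cmy fep
Hunk 4: at line 1 remove [vzua,cbubb,vaxb] add [raf,fjve] -> 6 lines: docp raf fjve krf cmy fep
Hunk 5: at line 4 remove [cmy] add [txrj] -> 6 lines: docp raf fjve krf txrj fep

Answer: docp
raf
fjve
krf
txrj
fep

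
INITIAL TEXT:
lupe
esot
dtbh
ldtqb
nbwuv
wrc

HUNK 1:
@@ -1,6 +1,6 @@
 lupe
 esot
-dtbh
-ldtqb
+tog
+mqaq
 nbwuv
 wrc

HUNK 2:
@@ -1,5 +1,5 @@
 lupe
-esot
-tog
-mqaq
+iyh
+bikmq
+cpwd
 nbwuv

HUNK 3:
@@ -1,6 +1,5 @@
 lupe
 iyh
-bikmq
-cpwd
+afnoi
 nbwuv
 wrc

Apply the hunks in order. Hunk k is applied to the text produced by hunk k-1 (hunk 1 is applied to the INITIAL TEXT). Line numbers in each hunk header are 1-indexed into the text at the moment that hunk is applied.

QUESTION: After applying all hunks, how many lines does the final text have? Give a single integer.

Hunk 1: at line 1 remove [dtbh,ldtqb] add [tog,mqaq] -> 6 lines: lupe esot tog mqaq nbwuv wrc
Hunk 2: at line 1 remove [esot,tog,mqaq] add [iyh,bikmq,cpwd] -> 6 lines: lupe iyh bikmq cpwd nbwuv wrc
Hunk 3: at line 1 remove [bikmq,cpwd] add [afnoi] -> 5 lines: lupe iyh afnoi nbwuv wrc
Final line count: 5

Answer: 5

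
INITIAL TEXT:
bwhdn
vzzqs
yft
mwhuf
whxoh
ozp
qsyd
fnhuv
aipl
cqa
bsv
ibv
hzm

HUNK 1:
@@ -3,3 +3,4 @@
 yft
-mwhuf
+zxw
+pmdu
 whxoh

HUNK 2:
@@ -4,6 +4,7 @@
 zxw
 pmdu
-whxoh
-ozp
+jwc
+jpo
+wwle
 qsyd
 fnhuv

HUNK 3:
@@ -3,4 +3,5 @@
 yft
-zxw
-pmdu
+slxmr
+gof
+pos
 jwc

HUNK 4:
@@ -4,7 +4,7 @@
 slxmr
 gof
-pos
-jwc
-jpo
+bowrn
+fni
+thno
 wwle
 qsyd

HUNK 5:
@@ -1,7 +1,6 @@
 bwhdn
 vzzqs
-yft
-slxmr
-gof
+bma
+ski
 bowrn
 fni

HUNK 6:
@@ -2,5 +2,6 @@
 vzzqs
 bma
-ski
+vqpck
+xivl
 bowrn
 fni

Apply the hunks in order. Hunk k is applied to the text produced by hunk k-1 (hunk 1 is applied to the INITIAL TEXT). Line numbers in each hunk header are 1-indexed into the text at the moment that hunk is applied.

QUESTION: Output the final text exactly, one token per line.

Hunk 1: at line 3 remove [mwhuf] add [zxw,pmdu] -> 14 lines: bwhdn vzzqs yft zxw pmdu whxoh ozp qsyd fnhuv aipl cqa bsv ibv hzm
Hunk 2: at line 4 remove [whxoh,ozp] add [jwc,jpo,wwle] -> 15 lines: bwhdn vzzqs yft zxw pmdu jwc jpo wwle qsyd fnhuv aipl cqa bsv ibv hzm
Hunk 3: at line 3 remove [zxw,pmdu] add [slxmr,gof,pos] -> 16 lines: bwhdn vzzqs yft slxmr gof pos jwc jpo wwle qsyd fnhuv aipl cqa bsv ibv hzm
Hunk 4: at line 4 remove [pos,jwc,jpo] add [bowrn,fni,thno] -> 16 lines: bwhdn vzzqs yft slxmr gof bowrn fni thno wwle qsyd fnhuv aipl cqa bsv ibv hzm
Hunk 5: at line 1 remove [yft,slxmr,gof] add [bma,ski] -> 15 lines: bwhdn vzzqs bma ski bowrn fni thno wwle qsyd fnhuv aipl cqa bsv ibv hzm
Hunk 6: at line 2 remove [ski] add [vqpck,xivl] -> 16 lines: bwhdn vzzqs bma vqpck xivl bowrn fni thno wwle qsyd fnhuv aipl cqa bsv ibv hzm

Answer: bwhdn
vzzqs
bma
vqpck
xivl
bowrn
fni
thno
wwle
qsyd
fnhuv
aipl
cqa
bsv
ibv
hzm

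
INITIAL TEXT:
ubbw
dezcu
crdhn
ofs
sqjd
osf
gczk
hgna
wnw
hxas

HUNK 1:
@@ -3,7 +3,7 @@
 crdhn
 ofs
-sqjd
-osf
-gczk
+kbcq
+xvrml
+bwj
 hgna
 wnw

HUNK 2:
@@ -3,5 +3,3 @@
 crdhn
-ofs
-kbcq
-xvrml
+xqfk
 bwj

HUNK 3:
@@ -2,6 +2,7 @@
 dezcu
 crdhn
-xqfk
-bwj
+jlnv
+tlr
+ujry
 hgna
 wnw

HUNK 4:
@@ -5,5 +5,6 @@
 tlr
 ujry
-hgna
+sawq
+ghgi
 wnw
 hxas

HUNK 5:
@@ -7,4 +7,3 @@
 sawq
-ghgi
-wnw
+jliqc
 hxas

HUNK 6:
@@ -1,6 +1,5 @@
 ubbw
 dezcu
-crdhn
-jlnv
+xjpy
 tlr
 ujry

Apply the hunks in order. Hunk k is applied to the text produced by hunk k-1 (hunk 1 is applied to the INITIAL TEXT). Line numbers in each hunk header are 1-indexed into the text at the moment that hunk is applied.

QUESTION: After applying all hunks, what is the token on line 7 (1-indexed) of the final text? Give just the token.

Hunk 1: at line 3 remove [sqjd,osf,gczk] add [kbcq,xvrml,bwj] -> 10 lines: ubbw dezcu crdhn ofs kbcq xvrml bwj hgna wnw hxas
Hunk 2: at line 3 remove [ofs,kbcq,xvrml] add [xqfk] -> 8 lines: ubbw dezcu crdhn xqfk bwj hgna wnw hxas
Hunk 3: at line 2 remove [xqfk,bwj] add [jlnv,tlr,ujry] -> 9 lines: ubbw dezcu crdhn jlnv tlr ujry hgna wnw hxas
Hunk 4: at line 5 remove [hgna] add [sawq,ghgi] -> 10 lines: ubbw dezcu crdhn jlnv tlr ujry sawq ghgi wnw hxas
Hunk 5: at line 7 remove [ghgi,wnw] add [jliqc] -> 9 lines: ubbw dezcu crdhn jlnv tlr ujry sawq jliqc hxas
Hunk 6: at line 1 remove [crdhn,jlnv] add [xjpy] -> 8 lines: ubbw dezcu xjpy tlr ujry sawq jliqc hxas
Final line 7: jliqc

Answer: jliqc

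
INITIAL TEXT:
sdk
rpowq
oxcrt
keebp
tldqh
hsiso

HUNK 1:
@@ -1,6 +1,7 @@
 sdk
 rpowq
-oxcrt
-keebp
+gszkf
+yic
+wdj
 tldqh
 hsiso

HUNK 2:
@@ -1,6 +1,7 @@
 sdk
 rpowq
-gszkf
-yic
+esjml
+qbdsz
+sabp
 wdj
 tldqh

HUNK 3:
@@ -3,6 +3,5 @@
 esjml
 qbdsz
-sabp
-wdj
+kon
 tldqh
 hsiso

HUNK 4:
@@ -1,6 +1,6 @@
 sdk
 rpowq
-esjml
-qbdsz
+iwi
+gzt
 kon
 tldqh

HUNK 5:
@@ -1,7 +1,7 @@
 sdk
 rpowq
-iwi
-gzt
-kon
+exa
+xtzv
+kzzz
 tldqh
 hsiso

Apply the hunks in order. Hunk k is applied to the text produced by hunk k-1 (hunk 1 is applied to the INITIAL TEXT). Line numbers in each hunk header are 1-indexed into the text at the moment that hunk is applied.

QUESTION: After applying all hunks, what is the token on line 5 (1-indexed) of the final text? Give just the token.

Hunk 1: at line 1 remove [oxcrt,keebp] add [gszkf,yic,wdj] -> 7 lines: sdk rpowq gszkf yic wdj tldqh hsiso
Hunk 2: at line 1 remove [gszkf,yic] add [esjml,qbdsz,sabp] -> 8 lines: sdk rpowq esjml qbdsz sabp wdj tldqh hsiso
Hunk 3: at line 3 remove [sabp,wdj] add [kon] -> 7 lines: sdk rpowq esjml qbdsz kon tldqh hsiso
Hunk 4: at line 1 remove [esjml,qbdsz] add [iwi,gzt] -> 7 lines: sdk rpowq iwi gzt kon tldqh hsiso
Hunk 5: at line 1 remove [iwi,gzt,kon] add [exa,xtzv,kzzz] -> 7 lines: sdk rpowq exa xtzv kzzz tldqh hsiso
Final line 5: kzzz

Answer: kzzz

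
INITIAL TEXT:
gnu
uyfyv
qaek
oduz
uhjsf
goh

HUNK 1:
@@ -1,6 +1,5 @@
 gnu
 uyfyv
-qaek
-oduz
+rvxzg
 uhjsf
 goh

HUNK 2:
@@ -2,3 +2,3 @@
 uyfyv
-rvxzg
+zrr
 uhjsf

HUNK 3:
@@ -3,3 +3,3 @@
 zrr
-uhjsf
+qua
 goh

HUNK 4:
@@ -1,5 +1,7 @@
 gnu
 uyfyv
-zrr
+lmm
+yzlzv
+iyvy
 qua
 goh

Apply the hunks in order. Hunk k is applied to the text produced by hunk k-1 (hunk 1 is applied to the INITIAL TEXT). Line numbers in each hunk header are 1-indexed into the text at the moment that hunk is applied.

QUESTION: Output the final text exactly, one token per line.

Hunk 1: at line 1 remove [qaek,oduz] add [rvxzg] -> 5 lines: gnu uyfyv rvxzg uhjsf goh
Hunk 2: at line 2 remove [rvxzg] add [zrr] -> 5 lines: gnu uyfyv zrr uhjsf goh
Hunk 3: at line 3 remove [uhjsf] add [qua] -> 5 lines: gnu uyfyv zrr qua goh
Hunk 4: at line 1 remove [zrr] add [lmm,yzlzv,iyvy] -> 7 lines: gnu uyfyv lmm yzlzv iyvy qua goh

Answer: gnu
uyfyv
lmm
yzlzv
iyvy
qua
goh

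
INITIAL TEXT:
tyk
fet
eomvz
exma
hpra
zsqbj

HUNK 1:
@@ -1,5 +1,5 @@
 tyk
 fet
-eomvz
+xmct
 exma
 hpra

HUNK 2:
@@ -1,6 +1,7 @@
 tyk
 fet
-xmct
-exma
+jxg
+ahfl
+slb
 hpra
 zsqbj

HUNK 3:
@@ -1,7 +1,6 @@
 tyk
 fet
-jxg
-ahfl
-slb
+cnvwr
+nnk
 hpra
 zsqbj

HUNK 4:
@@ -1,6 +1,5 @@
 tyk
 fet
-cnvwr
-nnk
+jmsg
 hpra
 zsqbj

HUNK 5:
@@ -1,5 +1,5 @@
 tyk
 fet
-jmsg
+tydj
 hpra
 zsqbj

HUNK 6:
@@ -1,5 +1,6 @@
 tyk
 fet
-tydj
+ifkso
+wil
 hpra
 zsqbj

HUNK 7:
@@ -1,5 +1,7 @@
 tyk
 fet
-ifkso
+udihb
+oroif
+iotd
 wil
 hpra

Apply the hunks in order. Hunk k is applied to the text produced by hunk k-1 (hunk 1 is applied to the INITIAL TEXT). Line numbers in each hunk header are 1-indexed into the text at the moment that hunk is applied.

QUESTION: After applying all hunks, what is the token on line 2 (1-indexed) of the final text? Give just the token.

Hunk 1: at line 1 remove [eomvz] add [xmct] -> 6 lines: tyk fet xmct exma hpra zsqbj
Hunk 2: at line 1 remove [xmct,exma] add [jxg,ahfl,slb] -> 7 lines: tyk fet jxg ahfl slb hpra zsqbj
Hunk 3: at line 1 remove [jxg,ahfl,slb] add [cnvwr,nnk] -> 6 lines: tyk fet cnvwr nnk hpra zsqbj
Hunk 4: at line 1 remove [cnvwr,nnk] add [jmsg] -> 5 lines: tyk fet jmsg hpra zsqbj
Hunk 5: at line 1 remove [jmsg] add [tydj] -> 5 lines: tyk fet tydj hpra zsqbj
Hunk 6: at line 1 remove [tydj] add [ifkso,wil] -> 6 lines: tyk fet ifkso wil hpra zsqbj
Hunk 7: at line 1 remove [ifkso] add [udihb,oroif,iotd] -> 8 lines: tyk fet udihb oroif iotd wil hpra zsqbj
Final line 2: fet

Answer: fet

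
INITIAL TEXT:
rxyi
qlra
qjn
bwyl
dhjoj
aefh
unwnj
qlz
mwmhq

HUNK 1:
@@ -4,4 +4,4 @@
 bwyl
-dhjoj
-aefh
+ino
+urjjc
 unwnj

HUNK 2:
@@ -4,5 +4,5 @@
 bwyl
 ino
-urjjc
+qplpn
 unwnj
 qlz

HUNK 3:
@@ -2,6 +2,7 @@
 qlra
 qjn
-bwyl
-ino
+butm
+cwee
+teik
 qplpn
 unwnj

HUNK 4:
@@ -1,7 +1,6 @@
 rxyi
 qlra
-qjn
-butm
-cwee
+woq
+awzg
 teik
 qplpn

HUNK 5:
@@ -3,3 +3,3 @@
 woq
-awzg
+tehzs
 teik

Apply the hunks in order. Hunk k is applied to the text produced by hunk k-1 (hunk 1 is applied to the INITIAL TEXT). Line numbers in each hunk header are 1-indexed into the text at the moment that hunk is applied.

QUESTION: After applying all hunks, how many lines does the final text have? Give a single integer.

Hunk 1: at line 4 remove [dhjoj,aefh] add [ino,urjjc] -> 9 lines: rxyi qlra qjn bwyl ino urjjc unwnj qlz mwmhq
Hunk 2: at line 4 remove [urjjc] add [qplpn] -> 9 lines: rxyi qlra qjn bwyl ino qplpn unwnj qlz mwmhq
Hunk 3: at line 2 remove [bwyl,ino] add [butm,cwee,teik] -> 10 lines: rxyi qlra qjn butm cwee teik qplpn unwnj qlz mwmhq
Hunk 4: at line 1 remove [qjn,butm,cwee] add [woq,awzg] -> 9 lines: rxyi qlra woq awzg teik qplpn unwnj qlz mwmhq
Hunk 5: at line 3 remove [awzg] add [tehzs] -> 9 lines: rxyi qlra woq tehzs teik qplpn unwnj qlz mwmhq
Final line count: 9

Answer: 9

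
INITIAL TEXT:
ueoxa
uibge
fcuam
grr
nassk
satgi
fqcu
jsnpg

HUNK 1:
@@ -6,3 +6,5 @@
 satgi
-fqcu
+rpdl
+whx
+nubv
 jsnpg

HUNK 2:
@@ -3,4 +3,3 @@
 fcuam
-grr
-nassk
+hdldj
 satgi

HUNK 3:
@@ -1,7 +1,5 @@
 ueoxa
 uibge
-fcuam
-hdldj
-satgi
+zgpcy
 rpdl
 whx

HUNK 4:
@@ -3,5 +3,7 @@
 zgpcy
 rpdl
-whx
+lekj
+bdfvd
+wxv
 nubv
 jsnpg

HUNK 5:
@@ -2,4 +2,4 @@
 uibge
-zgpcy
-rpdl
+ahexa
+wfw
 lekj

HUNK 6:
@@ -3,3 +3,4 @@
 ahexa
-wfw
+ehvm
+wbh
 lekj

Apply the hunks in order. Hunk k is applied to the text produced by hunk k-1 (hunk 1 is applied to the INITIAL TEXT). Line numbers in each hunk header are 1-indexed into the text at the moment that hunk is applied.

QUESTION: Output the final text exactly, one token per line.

Answer: ueoxa
uibge
ahexa
ehvm
wbh
lekj
bdfvd
wxv
nubv
jsnpg

Derivation:
Hunk 1: at line 6 remove [fqcu] add [rpdl,whx,nubv] -> 10 lines: ueoxa uibge fcuam grr nassk satgi rpdl whx nubv jsnpg
Hunk 2: at line 3 remove [grr,nassk] add [hdldj] -> 9 lines: ueoxa uibge fcuam hdldj satgi rpdl whx nubv jsnpg
Hunk 3: at line 1 remove [fcuam,hdldj,satgi] add [zgpcy] -> 7 lines: ueoxa uibge zgpcy rpdl whx nubv jsnpg
Hunk 4: at line 3 remove [whx] add [lekj,bdfvd,wxv] -> 9 lines: ueoxa uibge zgpcy rpdl lekj bdfvd wxv nubv jsnpg
Hunk 5: at line 2 remove [zgpcy,rpdl] add [ahexa,wfw] -> 9 lines: ueoxa uibge ahexa wfw lekj bdfvd wxv nubv jsnpg
Hunk 6: at line 3 remove [wfw] add [ehvm,wbh] -> 10 lines: ueoxa uibge ahexa ehvm wbh lekj bdfvd wxv nubv jsnpg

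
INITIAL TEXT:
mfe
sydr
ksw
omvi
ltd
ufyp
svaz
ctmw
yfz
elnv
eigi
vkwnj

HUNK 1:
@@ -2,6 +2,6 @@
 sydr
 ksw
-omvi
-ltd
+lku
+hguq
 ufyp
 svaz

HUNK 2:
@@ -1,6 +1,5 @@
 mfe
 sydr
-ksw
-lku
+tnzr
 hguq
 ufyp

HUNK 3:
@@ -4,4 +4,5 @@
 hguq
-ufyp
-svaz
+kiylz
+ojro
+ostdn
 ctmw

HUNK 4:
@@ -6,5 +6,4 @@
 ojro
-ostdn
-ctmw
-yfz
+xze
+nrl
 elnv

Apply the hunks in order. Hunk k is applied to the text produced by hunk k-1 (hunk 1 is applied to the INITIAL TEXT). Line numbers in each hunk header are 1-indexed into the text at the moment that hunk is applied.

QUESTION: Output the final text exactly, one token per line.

Answer: mfe
sydr
tnzr
hguq
kiylz
ojro
xze
nrl
elnv
eigi
vkwnj

Derivation:
Hunk 1: at line 2 remove [omvi,ltd] add [lku,hguq] -> 12 lines: mfe sydr ksw lku hguq ufyp svaz ctmw yfz elnv eigi vkwnj
Hunk 2: at line 1 remove [ksw,lku] add [tnzr] -> 11 lines: mfe sydr tnzr hguq ufyp svaz ctmw yfz elnv eigi vkwnj
Hunk 3: at line 4 remove [ufyp,svaz] add [kiylz,ojro,ostdn] -> 12 lines: mfe sydr tnzr hguq kiylz ojro ostdn ctmw yfz elnv eigi vkwnj
Hunk 4: at line 6 remove [ostdn,ctmw,yfz] add [xze,nrl] -> 11 lines: mfe sydr tnzr hguq kiylz ojro xze nrl elnv eigi vkwnj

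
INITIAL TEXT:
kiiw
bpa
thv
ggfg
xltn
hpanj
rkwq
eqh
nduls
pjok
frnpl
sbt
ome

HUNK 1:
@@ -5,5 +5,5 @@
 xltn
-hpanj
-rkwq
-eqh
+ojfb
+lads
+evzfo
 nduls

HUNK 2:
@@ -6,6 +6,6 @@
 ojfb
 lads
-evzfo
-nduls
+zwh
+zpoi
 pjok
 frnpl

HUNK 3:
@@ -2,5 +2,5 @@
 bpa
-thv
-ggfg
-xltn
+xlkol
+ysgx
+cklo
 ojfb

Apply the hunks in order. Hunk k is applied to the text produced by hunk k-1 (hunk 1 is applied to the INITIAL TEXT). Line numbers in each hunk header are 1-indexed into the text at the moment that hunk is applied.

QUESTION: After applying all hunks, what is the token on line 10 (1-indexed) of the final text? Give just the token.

Hunk 1: at line 5 remove [hpanj,rkwq,eqh] add [ojfb,lads,evzfo] -> 13 lines: kiiw bpa thv ggfg xltn ojfb lads evzfo nduls pjok frnpl sbt ome
Hunk 2: at line 6 remove [evzfo,nduls] add [zwh,zpoi] -> 13 lines: kiiw bpa thv ggfg xltn ojfb lads zwh zpoi pjok frnpl sbt ome
Hunk 3: at line 2 remove [thv,ggfg,xltn] add [xlkol,ysgx,cklo] -> 13 lines: kiiw bpa xlkol ysgx cklo ojfb lads zwh zpoi pjok frnpl sbt ome
Final line 10: pjok

Answer: pjok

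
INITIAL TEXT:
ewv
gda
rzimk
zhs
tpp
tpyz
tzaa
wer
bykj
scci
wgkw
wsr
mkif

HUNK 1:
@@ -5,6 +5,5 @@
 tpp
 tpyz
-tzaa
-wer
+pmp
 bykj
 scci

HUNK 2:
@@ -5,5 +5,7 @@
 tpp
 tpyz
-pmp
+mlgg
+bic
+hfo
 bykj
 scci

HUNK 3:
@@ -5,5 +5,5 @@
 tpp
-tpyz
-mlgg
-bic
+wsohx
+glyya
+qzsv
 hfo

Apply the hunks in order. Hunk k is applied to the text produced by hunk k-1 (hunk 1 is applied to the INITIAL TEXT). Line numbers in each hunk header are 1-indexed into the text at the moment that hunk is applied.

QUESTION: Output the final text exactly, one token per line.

Hunk 1: at line 5 remove [tzaa,wer] add [pmp] -> 12 lines: ewv gda rzimk zhs tpp tpyz pmp bykj scci wgkw wsr mkif
Hunk 2: at line 5 remove [pmp] add [mlgg,bic,hfo] -> 14 lines: ewv gda rzimk zhs tpp tpyz mlgg bic hfo bykj scci wgkw wsr mkif
Hunk 3: at line 5 remove [tpyz,mlgg,bic] add [wsohx,glyya,qzsv] -> 14 lines: ewv gda rzimk zhs tpp wsohx glyya qzsv hfo bykj scci wgkw wsr mkif

Answer: ewv
gda
rzimk
zhs
tpp
wsohx
glyya
qzsv
hfo
bykj
scci
wgkw
wsr
mkif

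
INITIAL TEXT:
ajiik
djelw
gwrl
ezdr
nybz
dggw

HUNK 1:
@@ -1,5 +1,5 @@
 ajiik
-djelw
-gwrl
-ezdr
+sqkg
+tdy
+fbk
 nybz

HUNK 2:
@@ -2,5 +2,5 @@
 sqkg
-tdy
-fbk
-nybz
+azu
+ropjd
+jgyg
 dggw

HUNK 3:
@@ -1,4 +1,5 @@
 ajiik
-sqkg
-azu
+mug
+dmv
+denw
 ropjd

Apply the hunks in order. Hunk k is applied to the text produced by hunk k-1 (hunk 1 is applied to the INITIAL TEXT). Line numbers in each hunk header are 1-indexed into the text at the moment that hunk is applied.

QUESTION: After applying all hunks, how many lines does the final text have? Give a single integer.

Hunk 1: at line 1 remove [djelw,gwrl,ezdr] add [sqkg,tdy,fbk] -> 6 lines: ajiik sqkg tdy fbk nybz dggw
Hunk 2: at line 2 remove [tdy,fbk,nybz] add [azu,ropjd,jgyg] -> 6 lines: ajiik sqkg azu ropjd jgyg dggw
Hunk 3: at line 1 remove [sqkg,azu] add [mug,dmv,denw] -> 7 lines: ajiik mug dmv denw ropjd jgyg dggw
Final line count: 7

Answer: 7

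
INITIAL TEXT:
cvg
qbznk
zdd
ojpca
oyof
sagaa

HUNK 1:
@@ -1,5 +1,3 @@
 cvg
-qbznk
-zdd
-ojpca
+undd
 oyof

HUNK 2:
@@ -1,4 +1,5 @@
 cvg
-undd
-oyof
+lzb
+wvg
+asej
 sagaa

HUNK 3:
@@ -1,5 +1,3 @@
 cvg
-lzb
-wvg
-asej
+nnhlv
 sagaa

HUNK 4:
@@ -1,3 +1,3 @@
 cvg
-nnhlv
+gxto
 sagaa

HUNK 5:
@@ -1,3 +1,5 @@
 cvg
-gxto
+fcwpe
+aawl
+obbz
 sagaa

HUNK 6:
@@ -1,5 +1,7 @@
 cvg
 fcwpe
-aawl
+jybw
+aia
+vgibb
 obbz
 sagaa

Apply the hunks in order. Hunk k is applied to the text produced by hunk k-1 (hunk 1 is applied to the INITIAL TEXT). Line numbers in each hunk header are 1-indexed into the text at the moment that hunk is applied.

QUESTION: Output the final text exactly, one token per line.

Answer: cvg
fcwpe
jybw
aia
vgibb
obbz
sagaa

Derivation:
Hunk 1: at line 1 remove [qbznk,zdd,ojpca] add [undd] -> 4 lines: cvg undd oyof sagaa
Hunk 2: at line 1 remove [undd,oyof] add [lzb,wvg,asej] -> 5 lines: cvg lzb wvg asej sagaa
Hunk 3: at line 1 remove [lzb,wvg,asej] add [nnhlv] -> 3 lines: cvg nnhlv sagaa
Hunk 4: at line 1 remove [nnhlv] add [gxto] -> 3 lines: cvg gxto sagaa
Hunk 5: at line 1 remove [gxto] add [fcwpe,aawl,obbz] -> 5 lines: cvg fcwpe aawl obbz sagaa
Hunk 6: at line 1 remove [aawl] add [jybw,aia,vgibb] -> 7 lines: cvg fcwpe jybw aia vgibb obbz sagaa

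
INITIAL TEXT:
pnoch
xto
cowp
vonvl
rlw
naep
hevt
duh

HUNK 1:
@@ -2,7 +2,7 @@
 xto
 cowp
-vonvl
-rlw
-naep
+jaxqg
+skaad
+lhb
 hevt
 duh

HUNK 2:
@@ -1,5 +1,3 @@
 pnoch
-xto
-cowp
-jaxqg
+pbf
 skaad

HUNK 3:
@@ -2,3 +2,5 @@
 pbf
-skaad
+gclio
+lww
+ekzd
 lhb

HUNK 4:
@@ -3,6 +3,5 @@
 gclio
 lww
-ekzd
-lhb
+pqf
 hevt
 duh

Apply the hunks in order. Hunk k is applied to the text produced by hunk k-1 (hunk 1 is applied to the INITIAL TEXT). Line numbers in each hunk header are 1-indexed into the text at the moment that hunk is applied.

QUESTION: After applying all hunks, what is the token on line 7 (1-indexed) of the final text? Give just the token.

Hunk 1: at line 2 remove [vonvl,rlw,naep] add [jaxqg,skaad,lhb] -> 8 lines: pnoch xto cowp jaxqg skaad lhb hevt duh
Hunk 2: at line 1 remove [xto,cowp,jaxqg] add [pbf] -> 6 lines: pnoch pbf skaad lhb hevt duh
Hunk 3: at line 2 remove [skaad] add [gclio,lww,ekzd] -> 8 lines: pnoch pbf gclio lww ekzd lhb hevt duh
Hunk 4: at line 3 remove [ekzd,lhb] add [pqf] -> 7 lines: pnoch pbf gclio lww pqf hevt duh
Final line 7: duh

Answer: duh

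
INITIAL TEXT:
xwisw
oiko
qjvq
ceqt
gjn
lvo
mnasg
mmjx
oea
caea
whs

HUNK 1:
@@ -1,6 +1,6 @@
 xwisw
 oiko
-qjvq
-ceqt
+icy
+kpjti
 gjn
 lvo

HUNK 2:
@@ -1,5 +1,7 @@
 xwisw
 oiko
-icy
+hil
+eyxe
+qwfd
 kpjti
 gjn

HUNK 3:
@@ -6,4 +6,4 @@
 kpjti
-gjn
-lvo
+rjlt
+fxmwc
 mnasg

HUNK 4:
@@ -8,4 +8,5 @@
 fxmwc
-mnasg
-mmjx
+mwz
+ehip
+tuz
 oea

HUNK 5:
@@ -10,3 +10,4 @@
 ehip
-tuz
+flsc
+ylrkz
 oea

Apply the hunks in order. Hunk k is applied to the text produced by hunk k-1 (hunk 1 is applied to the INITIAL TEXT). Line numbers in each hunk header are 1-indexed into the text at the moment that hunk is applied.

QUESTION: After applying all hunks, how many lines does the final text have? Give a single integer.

Hunk 1: at line 1 remove [qjvq,ceqt] add [icy,kpjti] -> 11 lines: xwisw oiko icy kpjti gjn lvo mnasg mmjx oea caea whs
Hunk 2: at line 1 remove [icy] add [hil,eyxe,qwfd] -> 13 lines: xwisw oiko hil eyxe qwfd kpjti gjn lvo mnasg mmjx oea caea whs
Hunk 3: at line 6 remove [gjn,lvo] add [rjlt,fxmwc] -> 13 lines: xwisw oiko hil eyxe qwfd kpjti rjlt fxmwc mnasg mmjx oea caea whs
Hunk 4: at line 8 remove [mnasg,mmjx] add [mwz,ehip,tuz] -> 14 lines: xwisw oiko hil eyxe qwfd kpjti rjlt fxmwc mwz ehip tuz oea caea whs
Hunk 5: at line 10 remove [tuz] add [flsc,ylrkz] -> 15 lines: xwisw oiko hil eyxe qwfd kpjti rjlt fxmwc mwz ehip flsc ylrkz oea caea whs
Final line count: 15

Answer: 15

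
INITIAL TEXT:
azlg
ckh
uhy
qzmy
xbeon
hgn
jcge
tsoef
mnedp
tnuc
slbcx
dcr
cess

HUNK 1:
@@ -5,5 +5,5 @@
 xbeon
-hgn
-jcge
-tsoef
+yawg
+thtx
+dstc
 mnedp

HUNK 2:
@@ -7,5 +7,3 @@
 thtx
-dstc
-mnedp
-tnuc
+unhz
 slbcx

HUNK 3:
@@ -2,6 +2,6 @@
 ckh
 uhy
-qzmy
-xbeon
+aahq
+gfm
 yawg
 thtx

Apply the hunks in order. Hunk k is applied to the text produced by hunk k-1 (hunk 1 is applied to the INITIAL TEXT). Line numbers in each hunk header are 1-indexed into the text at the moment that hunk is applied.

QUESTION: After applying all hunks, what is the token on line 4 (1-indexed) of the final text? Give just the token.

Answer: aahq

Derivation:
Hunk 1: at line 5 remove [hgn,jcge,tsoef] add [yawg,thtx,dstc] -> 13 lines: azlg ckh uhy qzmy xbeon yawg thtx dstc mnedp tnuc slbcx dcr cess
Hunk 2: at line 7 remove [dstc,mnedp,tnuc] add [unhz] -> 11 lines: azlg ckh uhy qzmy xbeon yawg thtx unhz slbcx dcr cess
Hunk 3: at line 2 remove [qzmy,xbeon] add [aahq,gfm] -> 11 lines: azlg ckh uhy aahq gfm yawg thtx unhz slbcx dcr cess
Final line 4: aahq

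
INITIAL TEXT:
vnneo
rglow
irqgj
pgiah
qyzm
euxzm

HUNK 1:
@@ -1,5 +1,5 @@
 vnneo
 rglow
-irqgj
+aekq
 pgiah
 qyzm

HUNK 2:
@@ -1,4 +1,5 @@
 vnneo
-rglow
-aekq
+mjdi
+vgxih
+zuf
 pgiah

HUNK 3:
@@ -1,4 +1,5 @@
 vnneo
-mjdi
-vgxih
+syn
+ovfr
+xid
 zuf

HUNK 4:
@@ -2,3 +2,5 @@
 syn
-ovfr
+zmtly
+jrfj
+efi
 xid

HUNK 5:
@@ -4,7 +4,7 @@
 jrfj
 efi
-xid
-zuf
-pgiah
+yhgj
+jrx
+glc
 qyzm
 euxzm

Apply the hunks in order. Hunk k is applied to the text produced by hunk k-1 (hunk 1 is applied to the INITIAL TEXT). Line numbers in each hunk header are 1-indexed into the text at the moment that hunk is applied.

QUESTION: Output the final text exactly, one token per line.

Hunk 1: at line 1 remove [irqgj] add [aekq] -> 6 lines: vnneo rglow aekq pgiah qyzm euxzm
Hunk 2: at line 1 remove [rglow,aekq] add [mjdi,vgxih,zuf] -> 7 lines: vnneo mjdi vgxih zuf pgiah qyzm euxzm
Hunk 3: at line 1 remove [mjdi,vgxih] add [syn,ovfr,xid] -> 8 lines: vnneo syn ovfr xid zuf pgiah qyzm euxzm
Hunk 4: at line 2 remove [ovfr] add [zmtly,jrfj,efi] -> 10 lines: vnneo syn zmtly jrfj efi xid zuf pgiah qyzm euxzm
Hunk 5: at line 4 remove [xid,zuf,pgiah] add [yhgj,jrx,glc] -> 10 lines: vnneo syn zmtly jrfj efi yhgj jrx glc qyzm euxzm

Answer: vnneo
syn
zmtly
jrfj
efi
yhgj
jrx
glc
qyzm
euxzm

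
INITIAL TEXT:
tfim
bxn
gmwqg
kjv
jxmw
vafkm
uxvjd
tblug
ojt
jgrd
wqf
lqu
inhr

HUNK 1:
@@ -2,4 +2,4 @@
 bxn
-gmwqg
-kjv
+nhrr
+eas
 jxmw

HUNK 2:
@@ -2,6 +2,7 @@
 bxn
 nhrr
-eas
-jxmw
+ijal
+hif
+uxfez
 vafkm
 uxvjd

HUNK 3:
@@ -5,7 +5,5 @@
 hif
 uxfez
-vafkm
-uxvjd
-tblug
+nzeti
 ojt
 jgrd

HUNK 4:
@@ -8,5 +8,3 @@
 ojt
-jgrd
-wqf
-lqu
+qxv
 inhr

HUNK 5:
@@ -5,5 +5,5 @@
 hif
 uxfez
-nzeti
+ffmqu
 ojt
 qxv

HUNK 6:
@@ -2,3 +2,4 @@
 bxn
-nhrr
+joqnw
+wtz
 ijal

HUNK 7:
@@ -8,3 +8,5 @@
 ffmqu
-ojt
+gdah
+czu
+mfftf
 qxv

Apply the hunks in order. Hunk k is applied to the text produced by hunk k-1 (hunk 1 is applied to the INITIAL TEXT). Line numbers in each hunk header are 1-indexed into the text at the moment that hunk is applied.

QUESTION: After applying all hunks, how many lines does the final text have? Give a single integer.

Answer: 13

Derivation:
Hunk 1: at line 2 remove [gmwqg,kjv] add [nhrr,eas] -> 13 lines: tfim bxn nhrr eas jxmw vafkm uxvjd tblug ojt jgrd wqf lqu inhr
Hunk 2: at line 2 remove [eas,jxmw] add [ijal,hif,uxfez] -> 14 lines: tfim bxn nhrr ijal hif uxfez vafkm uxvjd tblug ojt jgrd wqf lqu inhr
Hunk 3: at line 5 remove [vafkm,uxvjd,tblug] add [nzeti] -> 12 lines: tfim bxn nhrr ijal hif uxfez nzeti ojt jgrd wqf lqu inhr
Hunk 4: at line 8 remove [jgrd,wqf,lqu] add [qxv] -> 10 lines: tfim bxn nhrr ijal hif uxfez nzeti ojt qxv inhr
Hunk 5: at line 5 remove [nzeti] add [ffmqu] -> 10 lines: tfim bxn nhrr ijal hif uxfez ffmqu ojt qxv inhr
Hunk 6: at line 2 remove [nhrr] add [joqnw,wtz] -> 11 lines: tfim bxn joqnw wtz ijal hif uxfez ffmqu ojt qxv inhr
Hunk 7: at line 8 remove [ojt] add [gdah,czu,mfftf] -> 13 lines: tfim bxn joqnw wtz ijal hif uxfez ffmqu gdah czu mfftf qxv inhr
Final line count: 13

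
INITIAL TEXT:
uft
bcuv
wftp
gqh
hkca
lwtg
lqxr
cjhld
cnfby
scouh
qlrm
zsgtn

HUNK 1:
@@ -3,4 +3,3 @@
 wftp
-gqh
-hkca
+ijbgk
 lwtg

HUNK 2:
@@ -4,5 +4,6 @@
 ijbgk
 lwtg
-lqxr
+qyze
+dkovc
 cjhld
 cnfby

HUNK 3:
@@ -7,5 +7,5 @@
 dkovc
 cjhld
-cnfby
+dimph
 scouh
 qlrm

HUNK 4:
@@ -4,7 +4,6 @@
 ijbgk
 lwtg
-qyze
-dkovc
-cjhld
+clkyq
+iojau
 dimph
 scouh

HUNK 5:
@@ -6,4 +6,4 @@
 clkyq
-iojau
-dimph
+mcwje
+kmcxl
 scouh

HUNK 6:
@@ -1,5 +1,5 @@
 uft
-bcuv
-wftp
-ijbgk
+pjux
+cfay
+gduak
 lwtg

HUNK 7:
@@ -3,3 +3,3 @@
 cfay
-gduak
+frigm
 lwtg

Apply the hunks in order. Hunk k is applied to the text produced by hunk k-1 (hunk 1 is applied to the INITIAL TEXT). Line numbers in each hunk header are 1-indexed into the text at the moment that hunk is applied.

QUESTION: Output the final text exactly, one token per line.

Hunk 1: at line 3 remove [gqh,hkca] add [ijbgk] -> 11 lines: uft bcuv wftp ijbgk lwtg lqxr cjhld cnfby scouh qlrm zsgtn
Hunk 2: at line 4 remove [lqxr] add [qyze,dkovc] -> 12 lines: uft bcuv wftp ijbgk lwtg qyze dkovc cjhld cnfby scouh qlrm zsgtn
Hunk 3: at line 7 remove [cnfby] add [dimph] -> 12 lines: uft bcuv wftp ijbgk lwtg qyze dkovc cjhld dimph scouh qlrm zsgtn
Hunk 4: at line 4 remove [qyze,dkovc,cjhld] add [clkyq,iojau] -> 11 lines: uft bcuv wftp ijbgk lwtg clkyq iojau dimph scouh qlrm zsgtn
Hunk 5: at line 6 remove [iojau,dimph] add [mcwje,kmcxl] -> 11 lines: uft bcuv wftp ijbgk lwtg clkyq mcwje kmcxl scouh qlrm zsgtn
Hunk 6: at line 1 remove [bcuv,wftp,ijbgk] add [pjux,cfay,gduak] -> 11 lines: uft pjux cfay gduak lwtg clkyq mcwje kmcxl scouh qlrm zsgtn
Hunk 7: at line 3 remove [gduak] add [frigm] -> 11 lines: uft pjux cfay frigm lwtg clkyq mcwje kmcxl scouh qlrm zsgtn

Answer: uft
pjux
cfay
frigm
lwtg
clkyq
mcwje
kmcxl
scouh
qlrm
zsgtn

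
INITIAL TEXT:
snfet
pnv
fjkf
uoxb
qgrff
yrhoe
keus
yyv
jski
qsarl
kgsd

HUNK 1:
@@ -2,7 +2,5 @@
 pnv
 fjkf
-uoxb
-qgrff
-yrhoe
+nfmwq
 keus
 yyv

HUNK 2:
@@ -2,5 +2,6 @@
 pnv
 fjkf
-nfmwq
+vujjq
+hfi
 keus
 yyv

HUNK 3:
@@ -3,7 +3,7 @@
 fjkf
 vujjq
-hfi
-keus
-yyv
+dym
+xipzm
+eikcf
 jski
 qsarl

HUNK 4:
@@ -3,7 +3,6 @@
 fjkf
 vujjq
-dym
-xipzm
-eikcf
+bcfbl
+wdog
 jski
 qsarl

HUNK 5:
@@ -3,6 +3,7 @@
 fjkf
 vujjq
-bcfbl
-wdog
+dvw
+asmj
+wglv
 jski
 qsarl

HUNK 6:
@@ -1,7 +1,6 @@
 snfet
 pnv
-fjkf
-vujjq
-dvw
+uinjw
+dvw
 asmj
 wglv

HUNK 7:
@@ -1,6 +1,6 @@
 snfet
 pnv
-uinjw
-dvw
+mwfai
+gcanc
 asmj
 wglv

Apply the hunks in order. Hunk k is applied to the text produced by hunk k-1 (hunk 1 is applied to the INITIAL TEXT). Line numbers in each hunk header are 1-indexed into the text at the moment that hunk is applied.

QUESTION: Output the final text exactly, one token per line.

Hunk 1: at line 2 remove [uoxb,qgrff,yrhoe] add [nfmwq] -> 9 lines: snfet pnv fjkf nfmwq keus yyv jski qsarl kgsd
Hunk 2: at line 2 remove [nfmwq] add [vujjq,hfi] -> 10 lines: snfet pnv fjkf vujjq hfi keus yyv jski qsarl kgsd
Hunk 3: at line 3 remove [hfi,keus,yyv] add [dym,xipzm,eikcf] -> 10 lines: snfet pnv fjkf vujjq dym xipzm eikcf jski qsarl kgsd
Hunk 4: at line 3 remove [dym,xipzm,eikcf] add [bcfbl,wdog] -> 9 lines: snfet pnv fjkf vujjq bcfbl wdog jski qsarl kgsd
Hunk 5: at line 3 remove [bcfbl,wdog] add [dvw,asmj,wglv] -> 10 lines: snfet pnv fjkf vujjq dvw asmj wglv jski qsarl kgsd
Hunk 6: at line 1 remove [fjkf,vujjq,dvw] add [uinjw,dvw] -> 9 lines: snfet pnv uinjw dvw asmj wglv jski qsarl kgsd
Hunk 7: at line 1 remove [uinjw,dvw] add [mwfai,gcanc] -> 9 lines: snfet pnv mwfai gcanc asmj wglv jski qsarl kgsd

Answer: snfet
pnv
mwfai
gcanc
asmj
wglv
jski
qsarl
kgsd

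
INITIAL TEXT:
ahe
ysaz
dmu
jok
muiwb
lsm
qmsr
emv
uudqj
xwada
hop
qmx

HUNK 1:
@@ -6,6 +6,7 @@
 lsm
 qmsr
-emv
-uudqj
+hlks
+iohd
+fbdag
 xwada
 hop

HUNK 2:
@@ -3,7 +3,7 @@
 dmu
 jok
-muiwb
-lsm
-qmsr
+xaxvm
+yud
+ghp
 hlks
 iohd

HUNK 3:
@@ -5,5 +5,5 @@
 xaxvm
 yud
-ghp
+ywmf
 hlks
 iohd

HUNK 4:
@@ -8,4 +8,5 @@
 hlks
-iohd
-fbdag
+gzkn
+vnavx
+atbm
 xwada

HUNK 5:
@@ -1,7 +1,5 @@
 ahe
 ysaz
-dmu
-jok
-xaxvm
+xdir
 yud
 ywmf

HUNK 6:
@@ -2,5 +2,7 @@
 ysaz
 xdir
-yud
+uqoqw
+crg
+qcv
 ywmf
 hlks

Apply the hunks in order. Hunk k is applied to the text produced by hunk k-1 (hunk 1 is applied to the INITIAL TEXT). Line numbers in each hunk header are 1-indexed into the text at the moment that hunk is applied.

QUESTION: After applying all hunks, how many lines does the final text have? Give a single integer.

Answer: 14

Derivation:
Hunk 1: at line 6 remove [emv,uudqj] add [hlks,iohd,fbdag] -> 13 lines: ahe ysaz dmu jok muiwb lsm qmsr hlks iohd fbdag xwada hop qmx
Hunk 2: at line 3 remove [muiwb,lsm,qmsr] add [xaxvm,yud,ghp] -> 13 lines: ahe ysaz dmu jok xaxvm yud ghp hlks iohd fbdag xwada hop qmx
Hunk 3: at line 5 remove [ghp] add [ywmf] -> 13 lines: ahe ysaz dmu jok xaxvm yud ywmf hlks iohd fbdag xwada hop qmx
Hunk 4: at line 8 remove [iohd,fbdag] add [gzkn,vnavx,atbm] -> 14 lines: ahe ysaz dmu jok xaxvm yud ywmf hlks gzkn vnavx atbm xwada hop qmx
Hunk 5: at line 1 remove [dmu,jok,xaxvm] add [xdir] -> 12 lines: ahe ysaz xdir yud ywmf hlks gzkn vnavx atbm xwada hop qmx
Hunk 6: at line 2 remove [yud] add [uqoqw,crg,qcv] -> 14 lines: ahe ysaz xdir uqoqw crg qcv ywmf hlks gzkn vnavx atbm xwada hop qmx
Final line count: 14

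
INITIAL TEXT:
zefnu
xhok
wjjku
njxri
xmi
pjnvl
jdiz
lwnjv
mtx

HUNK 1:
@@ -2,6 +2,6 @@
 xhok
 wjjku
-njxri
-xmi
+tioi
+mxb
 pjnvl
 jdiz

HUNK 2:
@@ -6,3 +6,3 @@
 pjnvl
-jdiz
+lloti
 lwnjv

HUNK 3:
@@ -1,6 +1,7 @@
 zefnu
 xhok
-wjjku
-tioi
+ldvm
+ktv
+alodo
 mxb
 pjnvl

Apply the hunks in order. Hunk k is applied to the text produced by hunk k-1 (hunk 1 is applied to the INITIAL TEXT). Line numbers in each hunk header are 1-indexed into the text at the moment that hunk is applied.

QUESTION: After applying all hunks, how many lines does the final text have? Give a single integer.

Answer: 10

Derivation:
Hunk 1: at line 2 remove [njxri,xmi] add [tioi,mxb] -> 9 lines: zefnu xhok wjjku tioi mxb pjnvl jdiz lwnjv mtx
Hunk 2: at line 6 remove [jdiz] add [lloti] -> 9 lines: zefnu xhok wjjku tioi mxb pjnvl lloti lwnjv mtx
Hunk 3: at line 1 remove [wjjku,tioi] add [ldvm,ktv,alodo] -> 10 lines: zefnu xhok ldvm ktv alodo mxb pjnvl lloti lwnjv mtx
Final line count: 10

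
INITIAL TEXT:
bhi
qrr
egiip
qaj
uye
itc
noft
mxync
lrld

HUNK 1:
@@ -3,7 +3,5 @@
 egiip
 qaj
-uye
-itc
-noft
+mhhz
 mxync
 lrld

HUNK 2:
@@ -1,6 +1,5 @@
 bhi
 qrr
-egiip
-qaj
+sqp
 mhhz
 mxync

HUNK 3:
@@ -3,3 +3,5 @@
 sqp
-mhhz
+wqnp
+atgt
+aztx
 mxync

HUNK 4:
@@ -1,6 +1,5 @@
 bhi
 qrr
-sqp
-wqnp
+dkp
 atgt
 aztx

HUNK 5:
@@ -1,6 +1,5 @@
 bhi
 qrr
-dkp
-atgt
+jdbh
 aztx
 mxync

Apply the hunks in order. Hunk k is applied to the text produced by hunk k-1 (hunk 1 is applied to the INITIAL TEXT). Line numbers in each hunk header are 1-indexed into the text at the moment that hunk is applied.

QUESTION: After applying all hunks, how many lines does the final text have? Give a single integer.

Answer: 6

Derivation:
Hunk 1: at line 3 remove [uye,itc,noft] add [mhhz] -> 7 lines: bhi qrr egiip qaj mhhz mxync lrld
Hunk 2: at line 1 remove [egiip,qaj] add [sqp] -> 6 lines: bhi qrr sqp mhhz mxync lrld
Hunk 3: at line 3 remove [mhhz] add [wqnp,atgt,aztx] -> 8 lines: bhi qrr sqp wqnp atgt aztx mxync lrld
Hunk 4: at line 1 remove [sqp,wqnp] add [dkp] -> 7 lines: bhi qrr dkp atgt aztx mxync lrld
Hunk 5: at line 1 remove [dkp,atgt] add [jdbh] -> 6 lines: bhi qrr jdbh aztx mxync lrld
Final line count: 6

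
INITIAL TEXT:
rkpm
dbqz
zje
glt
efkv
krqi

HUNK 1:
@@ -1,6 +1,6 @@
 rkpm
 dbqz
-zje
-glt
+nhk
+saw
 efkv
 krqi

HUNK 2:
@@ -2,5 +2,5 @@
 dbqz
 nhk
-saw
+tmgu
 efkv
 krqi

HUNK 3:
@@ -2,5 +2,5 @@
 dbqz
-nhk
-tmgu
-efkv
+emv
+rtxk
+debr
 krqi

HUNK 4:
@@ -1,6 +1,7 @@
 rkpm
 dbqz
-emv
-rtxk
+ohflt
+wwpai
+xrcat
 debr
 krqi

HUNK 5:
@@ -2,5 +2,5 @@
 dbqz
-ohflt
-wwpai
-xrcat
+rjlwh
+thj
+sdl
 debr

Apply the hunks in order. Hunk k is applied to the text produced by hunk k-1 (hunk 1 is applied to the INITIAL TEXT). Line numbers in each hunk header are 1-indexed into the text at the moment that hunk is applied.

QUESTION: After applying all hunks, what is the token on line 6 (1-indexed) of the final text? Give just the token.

Hunk 1: at line 1 remove [zje,glt] add [nhk,saw] -> 6 lines: rkpm dbqz nhk saw efkv krqi
Hunk 2: at line 2 remove [saw] add [tmgu] -> 6 lines: rkpm dbqz nhk tmgu efkv krqi
Hunk 3: at line 2 remove [nhk,tmgu,efkv] add [emv,rtxk,debr] -> 6 lines: rkpm dbqz emv rtxk debr krqi
Hunk 4: at line 1 remove [emv,rtxk] add [ohflt,wwpai,xrcat] -> 7 lines: rkpm dbqz ohflt wwpai xrcat debr krqi
Hunk 5: at line 2 remove [ohflt,wwpai,xrcat] add [rjlwh,thj,sdl] -> 7 lines: rkpm dbqz rjlwh thj sdl debr krqi
Final line 6: debr

Answer: debr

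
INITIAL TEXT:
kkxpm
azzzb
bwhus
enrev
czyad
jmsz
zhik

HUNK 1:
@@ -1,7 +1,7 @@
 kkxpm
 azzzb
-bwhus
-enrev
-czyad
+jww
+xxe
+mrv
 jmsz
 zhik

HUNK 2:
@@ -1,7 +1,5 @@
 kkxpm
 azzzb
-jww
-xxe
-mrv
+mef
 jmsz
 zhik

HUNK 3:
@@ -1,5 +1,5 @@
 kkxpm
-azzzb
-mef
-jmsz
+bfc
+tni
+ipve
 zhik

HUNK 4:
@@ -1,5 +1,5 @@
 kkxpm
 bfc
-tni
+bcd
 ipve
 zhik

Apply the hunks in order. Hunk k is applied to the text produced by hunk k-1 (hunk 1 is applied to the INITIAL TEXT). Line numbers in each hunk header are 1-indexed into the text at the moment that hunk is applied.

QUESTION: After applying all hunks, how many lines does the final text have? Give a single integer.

Answer: 5

Derivation:
Hunk 1: at line 1 remove [bwhus,enrev,czyad] add [jww,xxe,mrv] -> 7 lines: kkxpm azzzb jww xxe mrv jmsz zhik
Hunk 2: at line 1 remove [jww,xxe,mrv] add [mef] -> 5 lines: kkxpm azzzb mef jmsz zhik
Hunk 3: at line 1 remove [azzzb,mef,jmsz] add [bfc,tni,ipve] -> 5 lines: kkxpm bfc tni ipve zhik
Hunk 4: at line 1 remove [tni] add [bcd] -> 5 lines: kkxpm bfc bcd ipve zhik
Final line count: 5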